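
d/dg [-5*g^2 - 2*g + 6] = -10*g - 2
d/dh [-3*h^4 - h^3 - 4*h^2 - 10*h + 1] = -12*h^3 - 3*h^2 - 8*h - 10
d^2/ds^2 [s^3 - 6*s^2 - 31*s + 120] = 6*s - 12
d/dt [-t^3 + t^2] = t*(2 - 3*t)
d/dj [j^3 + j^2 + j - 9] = 3*j^2 + 2*j + 1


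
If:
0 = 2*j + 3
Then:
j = -3/2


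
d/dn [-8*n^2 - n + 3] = -16*n - 1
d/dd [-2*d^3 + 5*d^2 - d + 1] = -6*d^2 + 10*d - 1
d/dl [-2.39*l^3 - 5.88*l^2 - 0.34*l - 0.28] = -7.17*l^2 - 11.76*l - 0.34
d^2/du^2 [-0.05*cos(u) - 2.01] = 0.05*cos(u)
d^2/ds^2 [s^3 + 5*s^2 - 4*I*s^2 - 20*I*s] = 6*s + 10 - 8*I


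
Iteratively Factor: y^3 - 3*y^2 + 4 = (y - 2)*(y^2 - y - 2) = (y - 2)^2*(y + 1)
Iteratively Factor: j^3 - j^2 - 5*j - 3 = (j - 3)*(j^2 + 2*j + 1) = (j - 3)*(j + 1)*(j + 1)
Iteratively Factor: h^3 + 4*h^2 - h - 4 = (h - 1)*(h^2 + 5*h + 4) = (h - 1)*(h + 1)*(h + 4)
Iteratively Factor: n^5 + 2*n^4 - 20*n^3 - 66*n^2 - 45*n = (n + 3)*(n^4 - n^3 - 17*n^2 - 15*n) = (n + 3)^2*(n^3 - 4*n^2 - 5*n) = (n - 5)*(n + 3)^2*(n^2 + n) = n*(n - 5)*(n + 3)^2*(n + 1)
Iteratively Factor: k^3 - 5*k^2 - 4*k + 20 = (k + 2)*(k^2 - 7*k + 10) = (k - 2)*(k + 2)*(k - 5)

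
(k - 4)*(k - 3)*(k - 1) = k^3 - 8*k^2 + 19*k - 12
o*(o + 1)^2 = o^3 + 2*o^2 + o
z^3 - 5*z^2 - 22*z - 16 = (z - 8)*(z + 1)*(z + 2)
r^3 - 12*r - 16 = (r - 4)*(r + 2)^2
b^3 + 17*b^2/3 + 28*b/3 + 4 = (b + 2/3)*(b + 2)*(b + 3)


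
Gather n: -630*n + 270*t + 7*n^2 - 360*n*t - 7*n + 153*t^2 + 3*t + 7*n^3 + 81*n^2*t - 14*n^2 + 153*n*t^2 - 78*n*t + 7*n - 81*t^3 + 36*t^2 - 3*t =7*n^3 + n^2*(81*t - 7) + n*(153*t^2 - 438*t - 630) - 81*t^3 + 189*t^2 + 270*t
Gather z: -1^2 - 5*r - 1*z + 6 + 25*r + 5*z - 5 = 20*r + 4*z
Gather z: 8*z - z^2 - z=-z^2 + 7*z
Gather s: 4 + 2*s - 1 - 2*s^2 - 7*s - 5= -2*s^2 - 5*s - 2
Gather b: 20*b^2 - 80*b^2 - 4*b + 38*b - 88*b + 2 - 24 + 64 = -60*b^2 - 54*b + 42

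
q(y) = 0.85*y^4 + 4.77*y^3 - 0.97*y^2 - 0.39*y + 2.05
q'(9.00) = 3619.86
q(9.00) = 8974.15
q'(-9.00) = -1302.42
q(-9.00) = 2026.51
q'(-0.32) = 1.58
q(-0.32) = 1.93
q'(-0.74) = 7.50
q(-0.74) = 0.13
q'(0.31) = 0.49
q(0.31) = 1.99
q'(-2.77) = 42.52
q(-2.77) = -55.65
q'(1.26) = 26.69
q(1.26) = 11.70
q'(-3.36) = 38.71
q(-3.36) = -80.19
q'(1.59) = 46.37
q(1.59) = 23.58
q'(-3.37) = 38.54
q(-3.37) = -80.58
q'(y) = 3.4*y^3 + 14.31*y^2 - 1.94*y - 0.39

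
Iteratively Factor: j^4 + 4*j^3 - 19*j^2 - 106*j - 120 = (j + 4)*(j^3 - 19*j - 30) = (j - 5)*(j + 4)*(j^2 + 5*j + 6) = (j - 5)*(j + 3)*(j + 4)*(j + 2)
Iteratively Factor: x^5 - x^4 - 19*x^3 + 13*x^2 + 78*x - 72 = (x - 1)*(x^4 - 19*x^2 - 6*x + 72) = (x - 2)*(x - 1)*(x^3 + 2*x^2 - 15*x - 36) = (x - 2)*(x - 1)*(x + 3)*(x^2 - x - 12) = (x - 4)*(x - 2)*(x - 1)*(x + 3)*(x + 3)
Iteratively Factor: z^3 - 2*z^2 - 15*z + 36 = (z - 3)*(z^2 + z - 12) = (z - 3)*(z + 4)*(z - 3)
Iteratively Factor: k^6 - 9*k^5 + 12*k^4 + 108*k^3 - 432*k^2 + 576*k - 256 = (k + 4)*(k^5 - 13*k^4 + 64*k^3 - 148*k^2 + 160*k - 64) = (k - 1)*(k + 4)*(k^4 - 12*k^3 + 52*k^2 - 96*k + 64) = (k - 2)*(k - 1)*(k + 4)*(k^3 - 10*k^2 + 32*k - 32) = (k - 4)*(k - 2)*(k - 1)*(k + 4)*(k^2 - 6*k + 8) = (k - 4)^2*(k - 2)*(k - 1)*(k + 4)*(k - 2)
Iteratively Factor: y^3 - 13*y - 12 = (y + 1)*(y^2 - y - 12) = (y - 4)*(y + 1)*(y + 3)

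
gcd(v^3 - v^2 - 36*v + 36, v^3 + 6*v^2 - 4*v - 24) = v + 6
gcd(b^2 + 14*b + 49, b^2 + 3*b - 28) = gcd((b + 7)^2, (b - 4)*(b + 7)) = b + 7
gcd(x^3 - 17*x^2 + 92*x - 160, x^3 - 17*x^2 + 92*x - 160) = x^3 - 17*x^2 + 92*x - 160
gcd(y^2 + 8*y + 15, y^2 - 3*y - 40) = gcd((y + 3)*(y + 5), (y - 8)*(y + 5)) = y + 5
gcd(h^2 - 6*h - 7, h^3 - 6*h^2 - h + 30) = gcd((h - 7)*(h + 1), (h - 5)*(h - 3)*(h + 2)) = 1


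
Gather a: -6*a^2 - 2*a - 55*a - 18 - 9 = -6*a^2 - 57*a - 27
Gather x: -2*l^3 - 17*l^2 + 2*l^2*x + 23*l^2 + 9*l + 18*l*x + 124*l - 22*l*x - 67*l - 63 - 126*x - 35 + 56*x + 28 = -2*l^3 + 6*l^2 + 66*l + x*(2*l^2 - 4*l - 70) - 70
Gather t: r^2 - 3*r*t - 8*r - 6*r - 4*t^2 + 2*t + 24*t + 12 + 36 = r^2 - 14*r - 4*t^2 + t*(26 - 3*r) + 48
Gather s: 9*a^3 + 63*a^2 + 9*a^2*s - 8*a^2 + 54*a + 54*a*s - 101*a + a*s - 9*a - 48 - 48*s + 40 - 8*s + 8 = 9*a^3 + 55*a^2 - 56*a + s*(9*a^2 + 55*a - 56)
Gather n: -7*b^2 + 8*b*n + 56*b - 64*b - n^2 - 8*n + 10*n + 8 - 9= -7*b^2 - 8*b - n^2 + n*(8*b + 2) - 1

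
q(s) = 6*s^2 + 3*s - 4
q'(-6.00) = -69.00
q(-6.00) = 194.00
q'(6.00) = 75.00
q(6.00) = 230.00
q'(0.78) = 12.36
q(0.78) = 1.99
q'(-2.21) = -23.52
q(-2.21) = 18.67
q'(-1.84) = -19.08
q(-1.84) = 10.79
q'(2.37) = 31.44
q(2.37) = 36.81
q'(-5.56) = -63.72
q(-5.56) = 164.80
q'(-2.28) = -24.36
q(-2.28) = 20.35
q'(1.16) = 16.92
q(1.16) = 7.55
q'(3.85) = 49.20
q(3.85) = 96.48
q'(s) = 12*s + 3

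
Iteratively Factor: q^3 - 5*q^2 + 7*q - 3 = (q - 3)*(q^2 - 2*q + 1) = (q - 3)*(q - 1)*(q - 1)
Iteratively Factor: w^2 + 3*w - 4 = (w - 1)*(w + 4)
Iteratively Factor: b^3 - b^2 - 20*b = (b + 4)*(b^2 - 5*b) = b*(b + 4)*(b - 5)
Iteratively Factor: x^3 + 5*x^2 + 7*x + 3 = (x + 1)*(x^2 + 4*x + 3) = (x + 1)^2*(x + 3)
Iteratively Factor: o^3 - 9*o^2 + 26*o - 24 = (o - 2)*(o^2 - 7*o + 12) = (o - 3)*(o - 2)*(o - 4)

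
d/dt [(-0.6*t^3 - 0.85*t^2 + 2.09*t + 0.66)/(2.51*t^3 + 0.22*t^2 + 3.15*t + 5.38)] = (8.88178419700125e-16*t^5 + 2.0015*t^4 - 14.2718*t^3 - 17.7911*t^2 - 9.4364*t + 9.1652)/(6.3001*t^6 + 1.1044*t^5 + 15.8614*t^4 + 28.3936*t^3 + 12.2897*t^2 + 33.894*t + 28.9444)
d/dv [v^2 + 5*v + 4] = 2*v + 5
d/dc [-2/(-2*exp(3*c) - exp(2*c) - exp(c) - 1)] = (-12*exp(2*c) - 4*exp(c) - 2)*exp(c)/(2*exp(3*c) + exp(2*c) + exp(c) + 1)^2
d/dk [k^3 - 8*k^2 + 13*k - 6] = 3*k^2 - 16*k + 13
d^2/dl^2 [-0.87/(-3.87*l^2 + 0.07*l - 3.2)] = (-26.059806*l^2 + 0.471366*l + 0.87*(7.74*l - 0.07)*(15.48*l - 0.14) - 21.54816)/(3.87*l^2 - 0.07*l + 3.2)^3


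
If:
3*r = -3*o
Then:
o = -r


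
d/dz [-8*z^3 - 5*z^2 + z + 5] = -24*z^2 - 10*z + 1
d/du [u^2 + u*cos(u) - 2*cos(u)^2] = -u*sin(u) + 2*u + 2*sin(2*u) + cos(u)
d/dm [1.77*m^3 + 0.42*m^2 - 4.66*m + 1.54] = 5.31*m^2 + 0.84*m - 4.66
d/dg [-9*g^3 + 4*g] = 4 - 27*g^2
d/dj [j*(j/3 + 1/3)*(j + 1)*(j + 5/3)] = 4*j^3/3 + 11*j^2/3 + 26*j/9 + 5/9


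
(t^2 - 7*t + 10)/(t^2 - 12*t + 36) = (t^2 - 7*t + 10)/(t^2 - 12*t + 36)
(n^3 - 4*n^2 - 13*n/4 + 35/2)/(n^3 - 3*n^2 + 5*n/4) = (2*n^2 - 3*n - 14)/(n*(2*n - 1))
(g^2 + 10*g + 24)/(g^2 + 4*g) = (g + 6)/g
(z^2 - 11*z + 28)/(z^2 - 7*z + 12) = (z - 7)/(z - 3)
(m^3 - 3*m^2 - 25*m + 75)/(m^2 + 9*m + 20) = (m^2 - 8*m + 15)/(m + 4)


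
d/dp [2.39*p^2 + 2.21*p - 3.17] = 4.78*p + 2.21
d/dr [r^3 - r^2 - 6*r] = 3*r^2 - 2*r - 6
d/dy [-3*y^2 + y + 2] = 1 - 6*y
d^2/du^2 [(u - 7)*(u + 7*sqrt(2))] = 2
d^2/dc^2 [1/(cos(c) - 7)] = (sin(c)^2 - 7*cos(c) + 1)/(cos(c) - 7)^3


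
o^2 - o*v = o*(o - v)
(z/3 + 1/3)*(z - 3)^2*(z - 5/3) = z^4/3 - 20*z^3/9 + 34*z^2/9 + 4*z/3 - 5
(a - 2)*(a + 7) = a^2 + 5*a - 14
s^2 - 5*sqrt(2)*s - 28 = (s - 7*sqrt(2))*(s + 2*sqrt(2))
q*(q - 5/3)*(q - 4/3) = q^3 - 3*q^2 + 20*q/9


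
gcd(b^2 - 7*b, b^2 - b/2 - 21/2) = 1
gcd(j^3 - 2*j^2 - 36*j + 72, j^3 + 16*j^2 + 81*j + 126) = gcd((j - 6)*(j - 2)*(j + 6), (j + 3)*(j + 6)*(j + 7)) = j + 6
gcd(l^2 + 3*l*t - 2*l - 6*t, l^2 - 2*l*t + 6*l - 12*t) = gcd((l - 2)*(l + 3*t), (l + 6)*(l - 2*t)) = 1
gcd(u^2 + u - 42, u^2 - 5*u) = 1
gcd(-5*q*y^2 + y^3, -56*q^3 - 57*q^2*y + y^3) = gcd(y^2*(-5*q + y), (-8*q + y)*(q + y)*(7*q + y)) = 1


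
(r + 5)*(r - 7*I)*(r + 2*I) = r^3 + 5*r^2 - 5*I*r^2 + 14*r - 25*I*r + 70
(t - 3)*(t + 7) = t^2 + 4*t - 21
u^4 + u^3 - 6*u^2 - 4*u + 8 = (u - 2)*(u - 1)*(u + 2)^2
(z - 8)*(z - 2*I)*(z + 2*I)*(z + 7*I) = z^4 - 8*z^3 + 7*I*z^3 + 4*z^2 - 56*I*z^2 - 32*z + 28*I*z - 224*I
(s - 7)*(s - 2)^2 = s^3 - 11*s^2 + 32*s - 28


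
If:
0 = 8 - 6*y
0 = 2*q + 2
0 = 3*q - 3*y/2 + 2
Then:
No Solution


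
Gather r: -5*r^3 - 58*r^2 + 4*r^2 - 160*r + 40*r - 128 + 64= -5*r^3 - 54*r^2 - 120*r - 64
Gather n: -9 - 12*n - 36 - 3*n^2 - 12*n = -3*n^2 - 24*n - 45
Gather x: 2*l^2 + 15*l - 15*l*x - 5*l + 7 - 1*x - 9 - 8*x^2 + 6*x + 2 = 2*l^2 + 10*l - 8*x^2 + x*(5 - 15*l)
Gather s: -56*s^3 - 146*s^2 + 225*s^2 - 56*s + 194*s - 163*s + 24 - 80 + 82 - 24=-56*s^3 + 79*s^2 - 25*s + 2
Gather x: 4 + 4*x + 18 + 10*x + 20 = 14*x + 42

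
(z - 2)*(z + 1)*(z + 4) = z^3 + 3*z^2 - 6*z - 8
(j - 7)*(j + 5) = j^2 - 2*j - 35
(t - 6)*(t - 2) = t^2 - 8*t + 12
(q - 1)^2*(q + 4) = q^3 + 2*q^2 - 7*q + 4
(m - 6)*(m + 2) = m^2 - 4*m - 12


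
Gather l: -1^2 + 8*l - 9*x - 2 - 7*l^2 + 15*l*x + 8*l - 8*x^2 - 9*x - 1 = -7*l^2 + l*(15*x + 16) - 8*x^2 - 18*x - 4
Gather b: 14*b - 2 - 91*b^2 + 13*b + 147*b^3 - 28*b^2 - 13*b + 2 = 147*b^3 - 119*b^2 + 14*b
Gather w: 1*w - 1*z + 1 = w - z + 1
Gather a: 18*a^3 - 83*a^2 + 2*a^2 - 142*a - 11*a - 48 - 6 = 18*a^3 - 81*a^2 - 153*a - 54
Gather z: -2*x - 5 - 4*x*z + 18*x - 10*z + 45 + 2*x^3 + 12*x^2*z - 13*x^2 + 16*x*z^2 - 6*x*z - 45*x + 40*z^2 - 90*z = 2*x^3 - 13*x^2 - 29*x + z^2*(16*x + 40) + z*(12*x^2 - 10*x - 100) + 40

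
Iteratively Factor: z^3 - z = (z - 1)*(z^2 + z) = (z - 1)*(z + 1)*(z)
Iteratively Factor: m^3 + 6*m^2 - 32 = (m + 4)*(m^2 + 2*m - 8) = (m + 4)^2*(m - 2)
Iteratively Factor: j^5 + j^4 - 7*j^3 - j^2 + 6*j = (j + 3)*(j^4 - 2*j^3 - j^2 + 2*j) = (j - 1)*(j + 3)*(j^3 - j^2 - 2*j) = (j - 1)*(j + 1)*(j + 3)*(j^2 - 2*j) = j*(j - 1)*(j + 1)*(j + 3)*(j - 2)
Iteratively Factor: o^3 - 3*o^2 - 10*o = (o + 2)*(o^2 - 5*o) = (o - 5)*(o + 2)*(o)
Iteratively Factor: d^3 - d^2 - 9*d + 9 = (d - 1)*(d^2 - 9) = (d - 1)*(d + 3)*(d - 3)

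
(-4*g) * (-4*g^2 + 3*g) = 16*g^3 - 12*g^2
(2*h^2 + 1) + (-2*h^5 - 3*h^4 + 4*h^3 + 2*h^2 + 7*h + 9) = -2*h^5 - 3*h^4 + 4*h^3 + 4*h^2 + 7*h + 10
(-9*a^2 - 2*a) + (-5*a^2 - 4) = -14*a^2 - 2*a - 4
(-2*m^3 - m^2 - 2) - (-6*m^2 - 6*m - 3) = -2*m^3 + 5*m^2 + 6*m + 1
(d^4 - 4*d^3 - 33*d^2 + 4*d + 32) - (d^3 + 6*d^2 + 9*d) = d^4 - 5*d^3 - 39*d^2 - 5*d + 32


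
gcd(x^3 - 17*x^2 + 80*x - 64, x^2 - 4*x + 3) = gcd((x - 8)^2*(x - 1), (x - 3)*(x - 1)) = x - 1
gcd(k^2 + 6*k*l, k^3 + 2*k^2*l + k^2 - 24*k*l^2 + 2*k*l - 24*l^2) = k + 6*l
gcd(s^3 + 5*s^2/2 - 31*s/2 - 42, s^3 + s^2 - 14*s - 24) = s^2 - s - 12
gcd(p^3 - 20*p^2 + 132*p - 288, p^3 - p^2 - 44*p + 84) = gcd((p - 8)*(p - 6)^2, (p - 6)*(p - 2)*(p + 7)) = p - 6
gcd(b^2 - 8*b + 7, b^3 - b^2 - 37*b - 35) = b - 7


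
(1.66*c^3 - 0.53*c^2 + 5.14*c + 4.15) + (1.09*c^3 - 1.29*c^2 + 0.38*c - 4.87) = 2.75*c^3 - 1.82*c^2 + 5.52*c - 0.72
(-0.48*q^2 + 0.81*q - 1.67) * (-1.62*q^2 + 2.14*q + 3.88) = 0.7776*q^4 - 2.3394*q^3 + 2.5764*q^2 - 0.431*q - 6.4796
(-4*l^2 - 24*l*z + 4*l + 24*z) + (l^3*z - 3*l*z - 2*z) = l^3*z - 4*l^2 - 27*l*z + 4*l + 22*z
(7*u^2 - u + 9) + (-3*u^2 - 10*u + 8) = 4*u^2 - 11*u + 17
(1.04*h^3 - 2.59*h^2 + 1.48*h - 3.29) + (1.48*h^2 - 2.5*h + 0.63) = 1.04*h^3 - 1.11*h^2 - 1.02*h - 2.66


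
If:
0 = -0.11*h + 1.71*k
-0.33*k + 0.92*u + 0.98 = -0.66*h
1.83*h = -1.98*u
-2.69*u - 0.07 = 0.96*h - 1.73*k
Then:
No Solution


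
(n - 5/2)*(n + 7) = n^2 + 9*n/2 - 35/2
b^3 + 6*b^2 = b^2*(b + 6)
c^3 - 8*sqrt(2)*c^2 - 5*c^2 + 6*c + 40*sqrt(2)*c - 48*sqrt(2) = (c - 3)*(c - 2)*(c - 8*sqrt(2))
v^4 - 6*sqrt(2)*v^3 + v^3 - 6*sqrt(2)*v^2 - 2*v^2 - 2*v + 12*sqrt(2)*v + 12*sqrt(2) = (v + 1)*(v - 6*sqrt(2))*(v - sqrt(2))*(v + sqrt(2))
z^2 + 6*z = z*(z + 6)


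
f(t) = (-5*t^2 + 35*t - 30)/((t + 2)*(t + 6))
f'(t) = (35 - 10*t)/((t + 2)*(t + 6)) - (-5*t^2 + 35*t - 30)/((t + 2)*(t + 6)^2) - (-5*t^2 + 35*t - 30)/((t + 2)^2*(t + 6)) = 15*(-5*t^2 - 4*t + 44)/(t^4 + 16*t^3 + 88*t^2 + 192*t + 144)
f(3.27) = 0.63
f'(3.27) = -0.14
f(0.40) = -1.09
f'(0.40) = 2.64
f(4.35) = 0.42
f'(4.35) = -0.24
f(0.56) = -0.71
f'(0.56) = 2.14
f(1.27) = 0.27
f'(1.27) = 0.82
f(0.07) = -2.19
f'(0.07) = 4.15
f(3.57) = 0.59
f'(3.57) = -0.18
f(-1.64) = -64.25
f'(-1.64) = 225.96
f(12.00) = -1.31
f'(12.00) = -0.17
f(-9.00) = -35.71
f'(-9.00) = -11.05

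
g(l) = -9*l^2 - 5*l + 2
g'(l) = -18*l - 5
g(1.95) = -41.97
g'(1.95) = -40.10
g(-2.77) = -53.21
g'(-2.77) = 44.86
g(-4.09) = -128.10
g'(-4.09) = 68.62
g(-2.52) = -42.55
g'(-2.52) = 40.36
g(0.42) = -1.69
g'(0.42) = -12.56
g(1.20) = -16.96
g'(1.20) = -26.60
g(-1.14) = -4.00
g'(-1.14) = 15.52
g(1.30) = -19.71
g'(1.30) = -28.40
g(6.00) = -352.00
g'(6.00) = -113.00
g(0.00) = 2.00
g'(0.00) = -5.00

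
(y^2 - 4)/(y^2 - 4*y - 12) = (y - 2)/(y - 6)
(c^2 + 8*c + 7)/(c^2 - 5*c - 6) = (c + 7)/(c - 6)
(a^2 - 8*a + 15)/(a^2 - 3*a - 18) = (-a^2 + 8*a - 15)/(-a^2 + 3*a + 18)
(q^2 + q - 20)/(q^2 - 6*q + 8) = (q + 5)/(q - 2)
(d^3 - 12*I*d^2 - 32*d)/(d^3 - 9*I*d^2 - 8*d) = (d - 4*I)/(d - I)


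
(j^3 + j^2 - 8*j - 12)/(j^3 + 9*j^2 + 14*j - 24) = (j^3 + j^2 - 8*j - 12)/(j^3 + 9*j^2 + 14*j - 24)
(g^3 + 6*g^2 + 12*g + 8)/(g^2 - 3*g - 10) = (g^2 + 4*g + 4)/(g - 5)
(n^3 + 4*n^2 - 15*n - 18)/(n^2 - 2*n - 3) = n + 6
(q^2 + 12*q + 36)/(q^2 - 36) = (q + 6)/(q - 6)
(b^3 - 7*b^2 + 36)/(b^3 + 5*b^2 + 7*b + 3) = (b^3 - 7*b^2 + 36)/(b^3 + 5*b^2 + 7*b + 3)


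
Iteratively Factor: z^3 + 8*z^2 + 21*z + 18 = (z + 3)*(z^2 + 5*z + 6) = (z + 3)^2*(z + 2)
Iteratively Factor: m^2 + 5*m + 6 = (m + 3)*(m + 2)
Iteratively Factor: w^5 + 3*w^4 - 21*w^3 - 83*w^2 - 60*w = (w + 1)*(w^4 + 2*w^3 - 23*w^2 - 60*w) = (w + 1)*(w + 3)*(w^3 - w^2 - 20*w) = (w + 1)*(w + 3)*(w + 4)*(w^2 - 5*w) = (w - 5)*(w + 1)*(w + 3)*(w + 4)*(w)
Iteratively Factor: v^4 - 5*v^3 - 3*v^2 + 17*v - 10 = (v + 2)*(v^3 - 7*v^2 + 11*v - 5) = (v - 5)*(v + 2)*(v^2 - 2*v + 1) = (v - 5)*(v - 1)*(v + 2)*(v - 1)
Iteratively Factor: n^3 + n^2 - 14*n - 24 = (n + 3)*(n^2 - 2*n - 8) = (n - 4)*(n + 3)*(n + 2)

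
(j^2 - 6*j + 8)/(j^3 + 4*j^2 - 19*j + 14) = (j - 4)/(j^2 + 6*j - 7)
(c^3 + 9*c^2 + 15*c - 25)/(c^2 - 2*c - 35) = (c^2 + 4*c - 5)/(c - 7)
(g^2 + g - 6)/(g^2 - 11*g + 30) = (g^2 + g - 6)/(g^2 - 11*g + 30)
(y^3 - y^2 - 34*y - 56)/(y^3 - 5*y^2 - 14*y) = (y + 4)/y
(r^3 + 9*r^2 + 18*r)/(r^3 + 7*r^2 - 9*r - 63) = r*(r + 6)/(r^2 + 4*r - 21)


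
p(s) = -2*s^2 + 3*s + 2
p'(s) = 3 - 4*s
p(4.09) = -19.19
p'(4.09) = -13.36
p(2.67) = -4.25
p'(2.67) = -7.68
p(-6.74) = -109.08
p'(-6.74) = 29.96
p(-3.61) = -34.89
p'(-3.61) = 17.44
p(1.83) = 0.79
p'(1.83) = -4.32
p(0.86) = 3.10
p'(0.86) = -0.44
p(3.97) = -17.61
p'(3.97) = -12.88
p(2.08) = -0.41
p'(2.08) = -5.32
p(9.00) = -133.00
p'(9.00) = -33.00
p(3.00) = -7.00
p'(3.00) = -9.00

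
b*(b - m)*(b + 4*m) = b^3 + 3*b^2*m - 4*b*m^2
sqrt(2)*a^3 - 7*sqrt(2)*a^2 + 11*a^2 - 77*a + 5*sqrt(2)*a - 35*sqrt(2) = (a - 7)*(a + 5*sqrt(2))*(sqrt(2)*a + 1)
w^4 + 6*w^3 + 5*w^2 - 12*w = w*(w - 1)*(w + 3)*(w + 4)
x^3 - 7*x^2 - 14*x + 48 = (x - 8)*(x - 2)*(x + 3)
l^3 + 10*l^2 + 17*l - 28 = (l - 1)*(l + 4)*(l + 7)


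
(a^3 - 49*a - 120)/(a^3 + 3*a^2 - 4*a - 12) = (a^2 - 3*a - 40)/(a^2 - 4)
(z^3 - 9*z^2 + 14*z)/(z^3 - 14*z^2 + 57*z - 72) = z*(z^2 - 9*z + 14)/(z^3 - 14*z^2 + 57*z - 72)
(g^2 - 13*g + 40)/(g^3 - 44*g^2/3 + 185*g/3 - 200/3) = 3/(3*g - 5)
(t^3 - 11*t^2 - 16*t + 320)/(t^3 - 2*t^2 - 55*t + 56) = (t^2 - 3*t - 40)/(t^2 + 6*t - 7)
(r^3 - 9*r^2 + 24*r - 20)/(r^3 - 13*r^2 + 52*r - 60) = (r - 2)/(r - 6)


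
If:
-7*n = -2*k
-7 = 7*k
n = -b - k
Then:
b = 9/7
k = -1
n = -2/7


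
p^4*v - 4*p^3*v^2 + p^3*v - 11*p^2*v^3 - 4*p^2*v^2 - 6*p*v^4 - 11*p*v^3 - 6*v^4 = (p - 6*v)*(p + v)^2*(p*v + v)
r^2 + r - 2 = (r - 1)*(r + 2)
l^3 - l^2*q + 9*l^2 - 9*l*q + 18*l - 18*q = (l + 3)*(l + 6)*(l - q)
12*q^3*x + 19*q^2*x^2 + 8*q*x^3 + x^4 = x*(q + x)*(3*q + x)*(4*q + x)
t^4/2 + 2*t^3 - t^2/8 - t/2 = t*(t/2 + 1/4)*(t - 1/2)*(t + 4)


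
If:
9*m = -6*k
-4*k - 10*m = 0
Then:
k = 0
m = 0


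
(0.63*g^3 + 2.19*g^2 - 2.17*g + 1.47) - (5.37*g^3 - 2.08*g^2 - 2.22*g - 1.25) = -4.74*g^3 + 4.27*g^2 + 0.0500000000000003*g + 2.72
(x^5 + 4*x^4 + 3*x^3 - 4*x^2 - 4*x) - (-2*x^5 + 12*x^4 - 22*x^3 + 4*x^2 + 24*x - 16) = 3*x^5 - 8*x^4 + 25*x^3 - 8*x^2 - 28*x + 16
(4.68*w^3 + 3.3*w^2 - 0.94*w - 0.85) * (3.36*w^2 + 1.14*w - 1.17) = 15.7248*w^5 + 16.4232*w^4 - 4.872*w^3 - 7.7886*w^2 + 0.1308*w + 0.9945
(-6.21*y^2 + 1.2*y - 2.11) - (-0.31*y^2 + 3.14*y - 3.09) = -5.9*y^2 - 1.94*y + 0.98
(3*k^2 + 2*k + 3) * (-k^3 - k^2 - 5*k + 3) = -3*k^5 - 5*k^4 - 20*k^3 - 4*k^2 - 9*k + 9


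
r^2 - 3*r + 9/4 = (r - 3/2)^2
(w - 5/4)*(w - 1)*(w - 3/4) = w^3 - 3*w^2 + 47*w/16 - 15/16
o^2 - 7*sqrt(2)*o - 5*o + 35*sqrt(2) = (o - 5)*(o - 7*sqrt(2))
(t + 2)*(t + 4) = t^2 + 6*t + 8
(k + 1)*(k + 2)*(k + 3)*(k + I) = k^4 + 6*k^3 + I*k^3 + 11*k^2 + 6*I*k^2 + 6*k + 11*I*k + 6*I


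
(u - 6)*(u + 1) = u^2 - 5*u - 6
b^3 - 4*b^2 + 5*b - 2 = (b - 2)*(b - 1)^2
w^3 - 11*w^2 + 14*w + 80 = (w - 8)*(w - 5)*(w + 2)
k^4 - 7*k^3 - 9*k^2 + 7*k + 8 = (k - 8)*(k - 1)*(k + 1)^2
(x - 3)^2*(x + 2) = x^3 - 4*x^2 - 3*x + 18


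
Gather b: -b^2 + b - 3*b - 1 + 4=-b^2 - 2*b + 3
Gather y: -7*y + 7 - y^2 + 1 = -y^2 - 7*y + 8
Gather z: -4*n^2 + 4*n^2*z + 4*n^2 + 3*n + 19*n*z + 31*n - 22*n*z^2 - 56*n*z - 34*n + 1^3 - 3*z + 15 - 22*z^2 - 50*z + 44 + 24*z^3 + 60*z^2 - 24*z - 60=24*z^3 + z^2*(38 - 22*n) + z*(4*n^2 - 37*n - 77)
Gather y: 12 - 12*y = 12 - 12*y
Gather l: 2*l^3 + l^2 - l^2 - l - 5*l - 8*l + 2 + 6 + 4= 2*l^3 - 14*l + 12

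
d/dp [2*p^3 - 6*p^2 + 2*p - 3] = 6*p^2 - 12*p + 2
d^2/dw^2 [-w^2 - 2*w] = -2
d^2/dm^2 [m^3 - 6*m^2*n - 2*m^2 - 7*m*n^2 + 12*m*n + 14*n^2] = 6*m - 12*n - 4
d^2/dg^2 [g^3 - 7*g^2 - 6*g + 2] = 6*g - 14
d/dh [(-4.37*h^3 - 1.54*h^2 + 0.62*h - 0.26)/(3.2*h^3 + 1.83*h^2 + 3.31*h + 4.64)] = (7.105427357601e-15*h^5 - 3.0691*h^4 - 32.8974*h^3 - 64.5664*h^2 - 13.3396*h + 3.7374)/(10.24*h^6 + 11.712*h^5 + 24.5329*h^4 + 41.8106*h^3 + 27.9385*h^2 + 30.7168*h + 21.5296)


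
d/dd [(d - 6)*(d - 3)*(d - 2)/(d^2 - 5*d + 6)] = 1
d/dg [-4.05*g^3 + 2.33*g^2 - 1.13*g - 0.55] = -12.15*g^2 + 4.66*g - 1.13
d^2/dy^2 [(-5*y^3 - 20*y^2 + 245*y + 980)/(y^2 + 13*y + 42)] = -260/(y^3 + 18*y^2 + 108*y + 216)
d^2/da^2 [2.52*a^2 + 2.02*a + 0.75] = 5.04000000000000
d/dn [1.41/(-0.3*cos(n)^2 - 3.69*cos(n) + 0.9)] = -(0.846*cos(n) + 5.2029)*sin(n)/(0.3*cos(n)^2 + 3.69*cos(n) - 0.9)^2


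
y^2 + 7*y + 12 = (y + 3)*(y + 4)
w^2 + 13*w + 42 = (w + 6)*(w + 7)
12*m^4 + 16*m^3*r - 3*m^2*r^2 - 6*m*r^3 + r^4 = (-6*m + r)*(-2*m + r)*(m + r)^2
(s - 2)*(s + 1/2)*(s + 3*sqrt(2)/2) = s^3 - 3*s^2/2 + 3*sqrt(2)*s^2/2 - 9*sqrt(2)*s/4 - s - 3*sqrt(2)/2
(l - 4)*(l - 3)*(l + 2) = l^3 - 5*l^2 - 2*l + 24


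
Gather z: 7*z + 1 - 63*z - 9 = -56*z - 8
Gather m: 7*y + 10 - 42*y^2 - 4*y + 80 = -42*y^2 + 3*y + 90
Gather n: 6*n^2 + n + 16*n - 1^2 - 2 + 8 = 6*n^2 + 17*n + 5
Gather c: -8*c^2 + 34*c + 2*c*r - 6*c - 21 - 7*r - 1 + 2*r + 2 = -8*c^2 + c*(2*r + 28) - 5*r - 20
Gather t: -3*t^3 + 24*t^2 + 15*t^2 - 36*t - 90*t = -3*t^3 + 39*t^2 - 126*t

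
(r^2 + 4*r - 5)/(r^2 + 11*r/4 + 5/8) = 8*(r^2 + 4*r - 5)/(8*r^2 + 22*r + 5)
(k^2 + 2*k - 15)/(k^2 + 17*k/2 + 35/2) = 2*(k - 3)/(2*k + 7)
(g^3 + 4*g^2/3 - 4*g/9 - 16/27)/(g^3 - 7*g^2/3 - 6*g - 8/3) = (9*g^2 + 6*g - 8)/(9*(g^2 - 3*g - 4))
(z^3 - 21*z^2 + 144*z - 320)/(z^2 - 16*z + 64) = z - 5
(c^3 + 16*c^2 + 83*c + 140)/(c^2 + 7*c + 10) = (c^2 + 11*c + 28)/(c + 2)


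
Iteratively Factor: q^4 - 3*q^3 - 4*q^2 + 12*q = (q + 2)*(q^3 - 5*q^2 + 6*q) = (q - 3)*(q + 2)*(q^2 - 2*q) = (q - 3)*(q - 2)*(q + 2)*(q)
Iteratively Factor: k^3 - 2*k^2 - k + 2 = (k + 1)*(k^2 - 3*k + 2) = (k - 1)*(k + 1)*(k - 2)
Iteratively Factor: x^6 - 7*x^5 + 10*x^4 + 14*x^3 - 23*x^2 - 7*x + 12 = (x + 1)*(x^5 - 8*x^4 + 18*x^3 - 4*x^2 - 19*x + 12) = (x - 1)*(x + 1)*(x^4 - 7*x^3 + 11*x^2 + 7*x - 12) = (x - 4)*(x - 1)*(x + 1)*(x^3 - 3*x^2 - x + 3) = (x - 4)*(x - 1)*(x + 1)^2*(x^2 - 4*x + 3) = (x - 4)*(x - 1)^2*(x + 1)^2*(x - 3)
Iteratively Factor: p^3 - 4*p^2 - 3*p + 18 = (p + 2)*(p^2 - 6*p + 9) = (p - 3)*(p + 2)*(p - 3)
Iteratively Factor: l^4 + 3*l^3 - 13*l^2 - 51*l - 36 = (l + 3)*(l^3 - 13*l - 12) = (l - 4)*(l + 3)*(l^2 + 4*l + 3) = (l - 4)*(l + 3)^2*(l + 1)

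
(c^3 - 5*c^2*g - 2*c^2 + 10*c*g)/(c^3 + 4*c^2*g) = (c^2 - 5*c*g - 2*c + 10*g)/(c*(c + 4*g))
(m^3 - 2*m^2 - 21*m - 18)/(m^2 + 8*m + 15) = (m^2 - 5*m - 6)/(m + 5)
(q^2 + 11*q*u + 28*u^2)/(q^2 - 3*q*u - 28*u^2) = (q + 7*u)/(q - 7*u)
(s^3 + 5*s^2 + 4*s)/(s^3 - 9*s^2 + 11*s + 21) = s*(s + 4)/(s^2 - 10*s + 21)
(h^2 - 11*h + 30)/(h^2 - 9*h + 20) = (h - 6)/(h - 4)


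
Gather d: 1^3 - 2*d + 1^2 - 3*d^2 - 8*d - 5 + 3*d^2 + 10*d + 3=0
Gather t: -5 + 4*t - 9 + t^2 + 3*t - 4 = t^2 + 7*t - 18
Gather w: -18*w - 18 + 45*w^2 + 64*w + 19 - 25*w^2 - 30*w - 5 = 20*w^2 + 16*w - 4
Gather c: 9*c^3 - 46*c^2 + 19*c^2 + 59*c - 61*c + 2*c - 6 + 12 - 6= 9*c^3 - 27*c^2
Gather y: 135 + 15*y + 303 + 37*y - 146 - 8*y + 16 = 44*y + 308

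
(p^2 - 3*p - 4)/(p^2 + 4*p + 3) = (p - 4)/(p + 3)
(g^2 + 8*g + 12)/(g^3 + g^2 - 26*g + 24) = (g + 2)/(g^2 - 5*g + 4)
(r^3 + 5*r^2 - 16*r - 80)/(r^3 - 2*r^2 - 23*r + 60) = (r + 4)/(r - 3)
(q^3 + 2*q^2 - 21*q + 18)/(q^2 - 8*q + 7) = (q^2 + 3*q - 18)/(q - 7)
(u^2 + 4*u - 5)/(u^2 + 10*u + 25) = (u - 1)/(u + 5)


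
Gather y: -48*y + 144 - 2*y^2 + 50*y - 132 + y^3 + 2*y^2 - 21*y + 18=y^3 - 19*y + 30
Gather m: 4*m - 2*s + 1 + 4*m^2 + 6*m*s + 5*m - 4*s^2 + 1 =4*m^2 + m*(6*s + 9) - 4*s^2 - 2*s + 2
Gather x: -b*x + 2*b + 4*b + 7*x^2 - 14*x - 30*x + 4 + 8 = 6*b + 7*x^2 + x*(-b - 44) + 12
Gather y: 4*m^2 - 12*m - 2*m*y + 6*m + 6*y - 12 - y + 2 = 4*m^2 - 6*m + y*(5 - 2*m) - 10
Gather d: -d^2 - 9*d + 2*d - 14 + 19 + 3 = -d^2 - 7*d + 8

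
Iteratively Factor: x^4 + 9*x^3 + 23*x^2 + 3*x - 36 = (x + 4)*(x^3 + 5*x^2 + 3*x - 9) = (x + 3)*(x + 4)*(x^2 + 2*x - 3) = (x + 3)^2*(x + 4)*(x - 1)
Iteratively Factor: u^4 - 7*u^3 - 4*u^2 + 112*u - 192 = (u - 4)*(u^3 - 3*u^2 - 16*u + 48) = (u - 4)^2*(u^2 + u - 12) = (u - 4)^2*(u + 4)*(u - 3)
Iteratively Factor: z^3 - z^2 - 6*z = (z)*(z^2 - z - 6) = z*(z - 3)*(z + 2)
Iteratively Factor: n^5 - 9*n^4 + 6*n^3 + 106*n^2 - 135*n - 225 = (n - 3)*(n^4 - 6*n^3 - 12*n^2 + 70*n + 75) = (n - 3)*(n + 1)*(n^3 - 7*n^2 - 5*n + 75) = (n - 5)*(n - 3)*(n + 1)*(n^2 - 2*n - 15) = (n - 5)^2*(n - 3)*(n + 1)*(n + 3)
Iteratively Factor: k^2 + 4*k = (k + 4)*(k)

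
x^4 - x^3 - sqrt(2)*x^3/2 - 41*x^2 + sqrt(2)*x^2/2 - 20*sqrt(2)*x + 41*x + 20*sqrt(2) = (x - 1)*(x - 5*sqrt(2))*(x + sqrt(2)/2)*(x + 4*sqrt(2))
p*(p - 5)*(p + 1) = p^3 - 4*p^2 - 5*p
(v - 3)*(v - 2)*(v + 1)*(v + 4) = v^4 - 15*v^2 + 10*v + 24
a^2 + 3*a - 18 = (a - 3)*(a + 6)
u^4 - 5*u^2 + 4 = (u - 2)*(u - 1)*(u + 1)*(u + 2)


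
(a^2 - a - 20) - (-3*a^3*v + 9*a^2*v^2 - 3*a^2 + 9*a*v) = 3*a^3*v - 9*a^2*v^2 + 4*a^2 - 9*a*v - a - 20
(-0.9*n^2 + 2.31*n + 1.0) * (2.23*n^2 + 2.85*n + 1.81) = -2.007*n^4 + 2.5863*n^3 + 7.1845*n^2 + 7.0311*n + 1.81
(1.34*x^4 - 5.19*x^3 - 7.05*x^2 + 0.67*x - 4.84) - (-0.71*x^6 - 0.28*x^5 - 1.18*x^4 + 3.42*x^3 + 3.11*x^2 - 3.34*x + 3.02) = 0.71*x^6 + 0.28*x^5 + 2.52*x^4 - 8.61*x^3 - 10.16*x^2 + 4.01*x - 7.86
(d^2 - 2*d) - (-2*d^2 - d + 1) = 3*d^2 - d - 1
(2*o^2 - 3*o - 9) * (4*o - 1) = 8*o^3 - 14*o^2 - 33*o + 9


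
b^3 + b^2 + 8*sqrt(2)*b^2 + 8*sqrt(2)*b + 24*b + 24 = (b + 1)*(b + 2*sqrt(2))*(b + 6*sqrt(2))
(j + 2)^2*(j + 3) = j^3 + 7*j^2 + 16*j + 12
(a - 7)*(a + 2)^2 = a^3 - 3*a^2 - 24*a - 28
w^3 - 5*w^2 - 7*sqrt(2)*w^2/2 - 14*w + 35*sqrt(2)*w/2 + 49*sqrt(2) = (w - 7)*(w + 2)*(w - 7*sqrt(2)/2)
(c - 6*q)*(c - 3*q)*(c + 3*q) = c^3 - 6*c^2*q - 9*c*q^2 + 54*q^3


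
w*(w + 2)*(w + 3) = w^3 + 5*w^2 + 6*w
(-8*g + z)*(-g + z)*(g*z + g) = 8*g^3*z + 8*g^3 - 9*g^2*z^2 - 9*g^2*z + g*z^3 + g*z^2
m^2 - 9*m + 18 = (m - 6)*(m - 3)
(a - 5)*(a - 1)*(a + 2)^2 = a^4 - 2*a^3 - 15*a^2 - 4*a + 20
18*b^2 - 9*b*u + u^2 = (-6*b + u)*(-3*b + u)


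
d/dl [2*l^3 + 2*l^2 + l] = 6*l^2 + 4*l + 1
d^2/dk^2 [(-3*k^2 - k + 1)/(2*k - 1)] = -2/(8*k^3 - 12*k^2 + 6*k - 1)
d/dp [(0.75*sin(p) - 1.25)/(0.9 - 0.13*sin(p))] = 0.5125*cos(p)/(0.13*sin(p) - 0.9)^2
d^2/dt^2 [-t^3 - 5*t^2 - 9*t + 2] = -6*t - 10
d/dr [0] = 0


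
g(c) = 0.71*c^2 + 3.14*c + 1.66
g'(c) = 1.42*c + 3.14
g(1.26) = 6.74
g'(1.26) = 4.93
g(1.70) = 9.05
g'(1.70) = 5.55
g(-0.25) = 0.92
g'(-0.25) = 2.78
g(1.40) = 7.45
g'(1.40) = 5.13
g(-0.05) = 1.50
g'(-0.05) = 3.07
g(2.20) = 12.00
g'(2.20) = 6.26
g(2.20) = 12.00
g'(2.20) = 6.26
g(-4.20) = 1.00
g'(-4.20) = -2.82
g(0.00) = 1.66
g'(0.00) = 3.14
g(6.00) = 46.06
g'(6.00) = 11.66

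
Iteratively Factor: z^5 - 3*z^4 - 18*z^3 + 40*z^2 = (z - 2)*(z^4 - z^3 - 20*z^2) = z*(z - 2)*(z^3 - z^2 - 20*z) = z*(z - 2)*(z + 4)*(z^2 - 5*z) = z*(z - 5)*(z - 2)*(z + 4)*(z)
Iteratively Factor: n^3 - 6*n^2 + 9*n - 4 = (n - 1)*(n^2 - 5*n + 4) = (n - 1)^2*(n - 4)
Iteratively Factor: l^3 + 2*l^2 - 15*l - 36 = (l + 3)*(l^2 - l - 12) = (l + 3)^2*(l - 4)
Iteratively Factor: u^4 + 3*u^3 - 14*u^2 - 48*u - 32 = (u + 1)*(u^3 + 2*u^2 - 16*u - 32) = (u - 4)*(u + 1)*(u^2 + 6*u + 8) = (u - 4)*(u + 1)*(u + 2)*(u + 4)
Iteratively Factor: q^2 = (q)*(q)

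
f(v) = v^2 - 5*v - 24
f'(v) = 2*v - 5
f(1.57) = -29.39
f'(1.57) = -1.86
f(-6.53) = 51.29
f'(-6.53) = -18.06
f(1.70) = -29.61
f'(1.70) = -1.60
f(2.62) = -30.24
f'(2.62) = 0.24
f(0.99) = -27.97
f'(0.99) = -3.02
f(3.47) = -29.31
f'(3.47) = 1.94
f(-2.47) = -5.55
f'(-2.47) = -9.94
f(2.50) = -30.25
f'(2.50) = 0.00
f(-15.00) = 276.00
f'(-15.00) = -35.00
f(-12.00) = 180.00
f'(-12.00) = -29.00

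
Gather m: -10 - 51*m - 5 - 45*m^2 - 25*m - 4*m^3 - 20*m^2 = -4*m^3 - 65*m^2 - 76*m - 15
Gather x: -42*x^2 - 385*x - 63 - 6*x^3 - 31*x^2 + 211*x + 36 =-6*x^3 - 73*x^2 - 174*x - 27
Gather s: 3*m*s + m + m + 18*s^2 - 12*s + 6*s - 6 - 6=2*m + 18*s^2 + s*(3*m - 6) - 12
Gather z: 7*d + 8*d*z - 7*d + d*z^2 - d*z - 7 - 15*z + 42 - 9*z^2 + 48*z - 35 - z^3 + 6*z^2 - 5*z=-z^3 + z^2*(d - 3) + z*(7*d + 28)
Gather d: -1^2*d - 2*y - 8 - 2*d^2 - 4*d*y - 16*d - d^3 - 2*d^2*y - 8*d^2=-d^3 + d^2*(-2*y - 10) + d*(-4*y - 17) - 2*y - 8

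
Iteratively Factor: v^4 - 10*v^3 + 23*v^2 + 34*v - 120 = (v - 5)*(v^3 - 5*v^2 - 2*v + 24) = (v - 5)*(v - 4)*(v^2 - v - 6) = (v - 5)*(v - 4)*(v + 2)*(v - 3)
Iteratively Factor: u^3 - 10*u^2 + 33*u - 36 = (u - 3)*(u^2 - 7*u + 12) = (u - 3)^2*(u - 4)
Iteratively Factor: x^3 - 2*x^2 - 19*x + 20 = (x + 4)*(x^2 - 6*x + 5) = (x - 1)*(x + 4)*(x - 5)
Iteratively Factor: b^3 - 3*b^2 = (b)*(b^2 - 3*b) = b^2*(b - 3)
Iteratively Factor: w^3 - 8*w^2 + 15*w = (w - 3)*(w^2 - 5*w) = w*(w - 3)*(w - 5)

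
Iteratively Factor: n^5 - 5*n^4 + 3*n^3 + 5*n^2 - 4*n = (n - 1)*(n^4 - 4*n^3 - n^2 + 4*n) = (n - 1)^2*(n^3 - 3*n^2 - 4*n) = (n - 4)*(n - 1)^2*(n^2 + n) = n*(n - 4)*(n - 1)^2*(n + 1)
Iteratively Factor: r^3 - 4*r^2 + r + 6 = (r + 1)*(r^2 - 5*r + 6) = (r - 2)*(r + 1)*(r - 3)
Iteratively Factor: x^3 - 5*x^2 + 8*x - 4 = (x - 2)*(x^2 - 3*x + 2) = (x - 2)^2*(x - 1)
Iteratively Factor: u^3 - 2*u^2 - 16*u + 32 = (u + 4)*(u^2 - 6*u + 8) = (u - 2)*(u + 4)*(u - 4)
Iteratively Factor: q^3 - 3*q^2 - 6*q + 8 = (q - 4)*(q^2 + q - 2) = (q - 4)*(q - 1)*(q + 2)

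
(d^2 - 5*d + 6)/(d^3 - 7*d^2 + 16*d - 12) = 1/(d - 2)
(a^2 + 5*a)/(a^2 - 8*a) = (a + 5)/(a - 8)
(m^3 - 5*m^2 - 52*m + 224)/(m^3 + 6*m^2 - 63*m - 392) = (m - 4)/(m + 7)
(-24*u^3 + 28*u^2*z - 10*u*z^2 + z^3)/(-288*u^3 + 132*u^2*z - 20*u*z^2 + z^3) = (4*u^2 - 4*u*z + z^2)/(48*u^2 - 14*u*z + z^2)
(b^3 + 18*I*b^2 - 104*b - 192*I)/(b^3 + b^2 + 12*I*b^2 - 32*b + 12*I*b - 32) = (b + 6*I)/(b + 1)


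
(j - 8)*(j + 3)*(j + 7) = j^3 + 2*j^2 - 59*j - 168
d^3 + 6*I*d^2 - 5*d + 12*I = (d - I)*(d + 3*I)*(d + 4*I)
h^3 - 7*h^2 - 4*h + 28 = (h - 7)*(h - 2)*(h + 2)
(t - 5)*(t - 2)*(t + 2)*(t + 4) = t^4 - t^3 - 24*t^2 + 4*t + 80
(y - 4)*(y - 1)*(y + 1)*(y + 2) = y^4 - 2*y^3 - 9*y^2 + 2*y + 8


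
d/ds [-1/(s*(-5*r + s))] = (-5*r + 2*s)/(s^2*(5*r - s)^2)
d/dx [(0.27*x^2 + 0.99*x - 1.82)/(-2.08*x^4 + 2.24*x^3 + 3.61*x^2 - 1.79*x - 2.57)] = (1.1232*x^5 + 5.5728*x^4 - 19.5776*x^3 + 8.1732*x^2 + 11.7526*x - 5.8021)/(4.3264*x^8 - 9.3184*x^7 - 10.0*x^6 + 23.6192*x^5 + 15.7041*x^4 - 24.4374*x^3 - 15.3513*x^2 + 9.2006*x + 6.6049)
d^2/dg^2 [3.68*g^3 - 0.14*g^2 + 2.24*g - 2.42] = 22.08*g - 0.28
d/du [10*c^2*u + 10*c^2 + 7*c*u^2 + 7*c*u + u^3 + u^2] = 10*c^2 + 14*c*u + 7*c + 3*u^2 + 2*u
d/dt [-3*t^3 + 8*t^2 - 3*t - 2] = -9*t^2 + 16*t - 3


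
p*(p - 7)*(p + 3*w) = p^3 + 3*p^2*w - 7*p^2 - 21*p*w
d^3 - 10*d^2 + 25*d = d*(d - 5)^2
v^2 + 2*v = v*(v + 2)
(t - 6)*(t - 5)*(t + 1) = t^3 - 10*t^2 + 19*t + 30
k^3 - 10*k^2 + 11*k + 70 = (k - 7)*(k - 5)*(k + 2)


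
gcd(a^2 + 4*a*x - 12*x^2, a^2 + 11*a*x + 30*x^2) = a + 6*x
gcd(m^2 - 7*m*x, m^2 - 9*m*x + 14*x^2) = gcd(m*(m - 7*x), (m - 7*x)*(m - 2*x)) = -m + 7*x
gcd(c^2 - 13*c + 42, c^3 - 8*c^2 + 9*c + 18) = c - 6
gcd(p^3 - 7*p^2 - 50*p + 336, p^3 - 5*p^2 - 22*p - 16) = p - 8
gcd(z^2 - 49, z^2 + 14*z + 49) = z + 7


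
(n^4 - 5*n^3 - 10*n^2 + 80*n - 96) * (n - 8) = n^5 - 13*n^4 + 30*n^3 + 160*n^2 - 736*n + 768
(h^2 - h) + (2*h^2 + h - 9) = 3*h^2 - 9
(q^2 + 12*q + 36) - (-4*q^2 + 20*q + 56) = 5*q^2 - 8*q - 20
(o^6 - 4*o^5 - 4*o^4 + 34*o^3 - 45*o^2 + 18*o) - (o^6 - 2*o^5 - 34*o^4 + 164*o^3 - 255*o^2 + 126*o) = -2*o^5 + 30*o^4 - 130*o^3 + 210*o^2 - 108*o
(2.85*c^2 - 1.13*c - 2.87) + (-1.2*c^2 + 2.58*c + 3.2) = 1.65*c^2 + 1.45*c + 0.33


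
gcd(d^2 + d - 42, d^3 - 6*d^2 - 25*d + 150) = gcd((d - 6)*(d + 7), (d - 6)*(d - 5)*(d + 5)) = d - 6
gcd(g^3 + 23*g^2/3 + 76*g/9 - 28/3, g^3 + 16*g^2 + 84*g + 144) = g + 6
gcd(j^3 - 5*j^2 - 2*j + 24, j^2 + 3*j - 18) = j - 3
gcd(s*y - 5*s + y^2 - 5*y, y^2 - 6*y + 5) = y - 5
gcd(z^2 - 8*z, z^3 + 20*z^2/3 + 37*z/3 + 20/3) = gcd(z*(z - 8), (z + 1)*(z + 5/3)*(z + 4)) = 1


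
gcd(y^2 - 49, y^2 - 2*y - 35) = y - 7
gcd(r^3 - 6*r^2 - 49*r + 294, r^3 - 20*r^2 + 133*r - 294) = r^2 - 13*r + 42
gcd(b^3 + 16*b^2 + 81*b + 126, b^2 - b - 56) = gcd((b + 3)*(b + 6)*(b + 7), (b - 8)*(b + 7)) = b + 7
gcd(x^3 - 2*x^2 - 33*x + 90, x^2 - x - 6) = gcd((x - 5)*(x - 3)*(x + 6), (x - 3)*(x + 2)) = x - 3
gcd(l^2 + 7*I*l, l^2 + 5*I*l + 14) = l + 7*I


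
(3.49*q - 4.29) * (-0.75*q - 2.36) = -2.6175*q^2 - 5.0189*q + 10.1244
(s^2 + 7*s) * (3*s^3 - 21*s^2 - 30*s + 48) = 3*s^5 - 177*s^3 - 162*s^2 + 336*s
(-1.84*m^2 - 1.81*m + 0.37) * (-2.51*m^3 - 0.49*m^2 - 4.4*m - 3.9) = 4.6184*m^5 + 5.4447*m^4 + 8.0542*m^3 + 14.9587*m^2 + 5.431*m - 1.443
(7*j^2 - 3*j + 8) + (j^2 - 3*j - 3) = 8*j^2 - 6*j + 5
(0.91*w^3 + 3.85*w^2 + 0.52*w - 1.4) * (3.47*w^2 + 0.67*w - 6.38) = 3.1577*w^5 + 13.9692*w^4 - 1.4219*w^3 - 29.0726*w^2 - 4.2556*w + 8.932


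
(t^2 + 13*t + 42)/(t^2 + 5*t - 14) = (t + 6)/(t - 2)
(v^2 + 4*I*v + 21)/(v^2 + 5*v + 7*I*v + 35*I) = (v - 3*I)/(v + 5)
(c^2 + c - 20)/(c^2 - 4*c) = (c + 5)/c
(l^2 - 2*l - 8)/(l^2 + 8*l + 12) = (l - 4)/(l + 6)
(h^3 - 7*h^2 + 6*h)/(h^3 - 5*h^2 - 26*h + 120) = h*(h - 1)/(h^2 + h - 20)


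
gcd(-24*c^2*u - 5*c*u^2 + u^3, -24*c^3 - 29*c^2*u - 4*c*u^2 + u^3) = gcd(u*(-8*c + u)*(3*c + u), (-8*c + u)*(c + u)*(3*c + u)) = -24*c^2 - 5*c*u + u^2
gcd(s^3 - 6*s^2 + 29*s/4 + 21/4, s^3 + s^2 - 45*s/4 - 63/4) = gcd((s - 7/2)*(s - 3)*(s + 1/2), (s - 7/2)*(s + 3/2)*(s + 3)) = s - 7/2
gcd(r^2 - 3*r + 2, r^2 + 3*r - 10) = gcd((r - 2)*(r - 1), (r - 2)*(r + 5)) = r - 2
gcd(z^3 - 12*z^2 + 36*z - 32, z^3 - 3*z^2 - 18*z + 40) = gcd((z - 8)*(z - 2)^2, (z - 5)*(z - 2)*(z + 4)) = z - 2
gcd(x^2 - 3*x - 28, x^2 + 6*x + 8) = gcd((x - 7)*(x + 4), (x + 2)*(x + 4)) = x + 4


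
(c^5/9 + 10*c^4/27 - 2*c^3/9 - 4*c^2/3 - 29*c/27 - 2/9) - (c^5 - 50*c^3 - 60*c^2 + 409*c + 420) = -8*c^5/9 + 10*c^4/27 + 448*c^3/9 + 176*c^2/3 - 11072*c/27 - 3782/9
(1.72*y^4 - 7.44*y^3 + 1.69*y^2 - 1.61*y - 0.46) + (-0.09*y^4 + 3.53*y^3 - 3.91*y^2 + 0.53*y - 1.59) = 1.63*y^4 - 3.91*y^3 - 2.22*y^2 - 1.08*y - 2.05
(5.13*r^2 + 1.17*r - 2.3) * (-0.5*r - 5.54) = -2.565*r^3 - 29.0052*r^2 - 5.3318*r + 12.742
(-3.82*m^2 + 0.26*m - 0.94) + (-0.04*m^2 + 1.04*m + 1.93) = -3.86*m^2 + 1.3*m + 0.99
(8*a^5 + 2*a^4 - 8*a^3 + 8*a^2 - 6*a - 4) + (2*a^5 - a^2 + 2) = 10*a^5 + 2*a^4 - 8*a^3 + 7*a^2 - 6*a - 2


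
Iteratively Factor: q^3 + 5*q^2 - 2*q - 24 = (q + 4)*(q^2 + q - 6) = (q - 2)*(q + 4)*(q + 3)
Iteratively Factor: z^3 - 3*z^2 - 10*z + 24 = (z - 2)*(z^2 - z - 12) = (z - 2)*(z + 3)*(z - 4)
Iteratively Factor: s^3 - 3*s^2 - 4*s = (s - 4)*(s^2 + s) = s*(s - 4)*(s + 1)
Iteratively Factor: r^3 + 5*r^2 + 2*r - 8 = (r + 4)*(r^2 + r - 2) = (r + 2)*(r + 4)*(r - 1)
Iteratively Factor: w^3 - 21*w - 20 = (w - 5)*(w^2 + 5*w + 4) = (w - 5)*(w + 1)*(w + 4)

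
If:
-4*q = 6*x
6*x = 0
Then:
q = 0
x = 0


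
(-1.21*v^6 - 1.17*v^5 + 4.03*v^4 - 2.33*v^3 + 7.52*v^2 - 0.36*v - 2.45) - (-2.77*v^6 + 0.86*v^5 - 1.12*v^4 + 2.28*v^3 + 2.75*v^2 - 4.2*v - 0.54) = 1.56*v^6 - 2.03*v^5 + 5.15*v^4 - 4.61*v^3 + 4.77*v^2 + 3.84*v - 1.91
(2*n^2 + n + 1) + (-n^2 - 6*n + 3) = n^2 - 5*n + 4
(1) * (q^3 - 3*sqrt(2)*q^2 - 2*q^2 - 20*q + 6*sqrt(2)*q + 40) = q^3 - 3*sqrt(2)*q^2 - 2*q^2 - 20*q + 6*sqrt(2)*q + 40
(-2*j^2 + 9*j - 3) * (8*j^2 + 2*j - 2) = -16*j^4 + 68*j^3 - 2*j^2 - 24*j + 6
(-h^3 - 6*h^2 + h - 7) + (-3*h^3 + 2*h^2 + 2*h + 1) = -4*h^3 - 4*h^2 + 3*h - 6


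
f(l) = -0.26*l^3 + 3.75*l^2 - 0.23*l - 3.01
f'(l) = -0.78*l^2 + 7.5*l - 0.23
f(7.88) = 100.81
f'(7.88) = 10.44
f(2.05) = 10.04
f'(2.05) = 11.87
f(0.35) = -2.64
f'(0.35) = 2.30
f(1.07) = 0.72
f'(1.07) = 6.90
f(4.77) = 53.00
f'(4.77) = 17.80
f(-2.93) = 36.40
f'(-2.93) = -28.90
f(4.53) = 48.73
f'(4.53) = 17.74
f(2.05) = 10.04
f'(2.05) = 11.87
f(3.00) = 23.03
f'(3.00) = 15.25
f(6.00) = 74.45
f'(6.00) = 16.69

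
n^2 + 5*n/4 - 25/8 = (n - 5/4)*(n + 5/2)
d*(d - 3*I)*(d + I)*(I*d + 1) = I*d^4 + 3*d^3 + I*d^2 + 3*d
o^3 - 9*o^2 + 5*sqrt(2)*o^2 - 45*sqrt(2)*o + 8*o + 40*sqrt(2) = (o - 8)*(o - 1)*(o + 5*sqrt(2))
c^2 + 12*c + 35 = (c + 5)*(c + 7)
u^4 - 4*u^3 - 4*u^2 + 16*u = u*(u - 4)*(u - 2)*(u + 2)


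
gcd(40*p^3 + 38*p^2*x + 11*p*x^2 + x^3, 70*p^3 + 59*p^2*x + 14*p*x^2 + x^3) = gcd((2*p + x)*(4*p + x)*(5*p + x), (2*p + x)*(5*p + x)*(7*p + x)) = 10*p^2 + 7*p*x + x^2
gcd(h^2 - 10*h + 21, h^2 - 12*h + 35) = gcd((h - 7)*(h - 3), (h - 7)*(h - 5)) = h - 7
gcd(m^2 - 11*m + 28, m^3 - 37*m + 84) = m - 4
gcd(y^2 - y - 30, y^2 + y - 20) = y + 5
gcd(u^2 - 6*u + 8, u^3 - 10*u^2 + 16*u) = u - 2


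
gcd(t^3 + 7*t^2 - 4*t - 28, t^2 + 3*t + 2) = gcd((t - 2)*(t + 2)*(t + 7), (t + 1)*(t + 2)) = t + 2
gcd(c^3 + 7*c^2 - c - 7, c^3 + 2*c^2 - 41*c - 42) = c^2 + 8*c + 7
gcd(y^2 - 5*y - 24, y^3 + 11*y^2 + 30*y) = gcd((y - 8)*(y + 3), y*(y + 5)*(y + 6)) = 1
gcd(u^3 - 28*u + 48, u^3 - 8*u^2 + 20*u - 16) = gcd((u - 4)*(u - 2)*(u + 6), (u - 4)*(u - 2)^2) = u^2 - 6*u + 8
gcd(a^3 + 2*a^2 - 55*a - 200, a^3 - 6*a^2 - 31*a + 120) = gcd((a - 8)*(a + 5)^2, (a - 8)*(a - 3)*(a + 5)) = a^2 - 3*a - 40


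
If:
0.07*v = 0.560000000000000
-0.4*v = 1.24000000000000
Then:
No Solution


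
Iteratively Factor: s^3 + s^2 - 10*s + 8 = (s - 1)*(s^2 + 2*s - 8) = (s - 1)*(s + 4)*(s - 2)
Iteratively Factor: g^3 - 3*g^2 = (g)*(g^2 - 3*g) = g^2*(g - 3)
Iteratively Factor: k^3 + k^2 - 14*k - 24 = (k + 3)*(k^2 - 2*k - 8) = (k - 4)*(k + 3)*(k + 2)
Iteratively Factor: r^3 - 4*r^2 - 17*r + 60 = (r - 3)*(r^2 - r - 20) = (r - 3)*(r + 4)*(r - 5)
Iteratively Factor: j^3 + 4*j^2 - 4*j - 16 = (j + 4)*(j^2 - 4) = (j + 2)*(j + 4)*(j - 2)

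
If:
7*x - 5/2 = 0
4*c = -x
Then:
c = -5/56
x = 5/14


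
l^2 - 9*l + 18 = (l - 6)*(l - 3)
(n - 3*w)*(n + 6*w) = n^2 + 3*n*w - 18*w^2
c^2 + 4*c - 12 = (c - 2)*(c + 6)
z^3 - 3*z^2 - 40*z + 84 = (z - 7)*(z - 2)*(z + 6)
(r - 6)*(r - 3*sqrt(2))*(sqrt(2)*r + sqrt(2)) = sqrt(2)*r^3 - 5*sqrt(2)*r^2 - 6*r^2 - 6*sqrt(2)*r + 30*r + 36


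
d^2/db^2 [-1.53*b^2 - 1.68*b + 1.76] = -3.06000000000000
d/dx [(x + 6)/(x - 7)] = -13/(x - 7)^2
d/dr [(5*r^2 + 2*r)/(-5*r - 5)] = (-r^2 - 2*r - 2/5)/(r^2 + 2*r + 1)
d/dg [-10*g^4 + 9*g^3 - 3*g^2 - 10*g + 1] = -40*g^3 + 27*g^2 - 6*g - 10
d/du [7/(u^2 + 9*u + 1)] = 7*(-2*u - 9)/(u^2 + 9*u + 1)^2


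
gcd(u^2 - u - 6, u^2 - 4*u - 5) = 1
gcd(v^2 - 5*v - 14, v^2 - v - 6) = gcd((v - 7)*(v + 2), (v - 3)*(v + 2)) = v + 2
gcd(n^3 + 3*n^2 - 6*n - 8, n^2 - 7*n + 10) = n - 2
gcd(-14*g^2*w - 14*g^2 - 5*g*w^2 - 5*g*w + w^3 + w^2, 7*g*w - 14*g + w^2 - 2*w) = 1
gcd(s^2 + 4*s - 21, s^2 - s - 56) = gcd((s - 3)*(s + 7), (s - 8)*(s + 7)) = s + 7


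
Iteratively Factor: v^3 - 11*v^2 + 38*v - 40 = (v - 5)*(v^2 - 6*v + 8) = (v - 5)*(v - 4)*(v - 2)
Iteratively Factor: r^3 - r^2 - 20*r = (r)*(r^2 - r - 20) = r*(r + 4)*(r - 5)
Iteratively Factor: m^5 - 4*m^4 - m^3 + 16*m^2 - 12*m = (m + 2)*(m^4 - 6*m^3 + 11*m^2 - 6*m) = (m - 1)*(m + 2)*(m^3 - 5*m^2 + 6*m) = m*(m - 1)*(m + 2)*(m^2 - 5*m + 6) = m*(m - 2)*(m - 1)*(m + 2)*(m - 3)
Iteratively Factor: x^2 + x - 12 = (x - 3)*(x + 4)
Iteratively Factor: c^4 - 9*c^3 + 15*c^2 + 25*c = (c - 5)*(c^3 - 4*c^2 - 5*c) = (c - 5)*(c + 1)*(c^2 - 5*c) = c*(c - 5)*(c + 1)*(c - 5)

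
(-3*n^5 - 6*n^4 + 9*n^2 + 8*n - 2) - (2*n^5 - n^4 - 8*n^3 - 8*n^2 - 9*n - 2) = -5*n^5 - 5*n^4 + 8*n^3 + 17*n^2 + 17*n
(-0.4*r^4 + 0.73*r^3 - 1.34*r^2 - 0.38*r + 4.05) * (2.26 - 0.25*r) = 0.1*r^5 - 1.0865*r^4 + 1.9848*r^3 - 2.9334*r^2 - 1.8713*r + 9.153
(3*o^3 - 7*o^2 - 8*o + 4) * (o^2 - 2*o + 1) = 3*o^5 - 13*o^4 + 9*o^3 + 13*o^2 - 16*o + 4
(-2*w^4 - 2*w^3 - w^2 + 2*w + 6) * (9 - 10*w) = 20*w^5 + 2*w^4 - 8*w^3 - 29*w^2 - 42*w + 54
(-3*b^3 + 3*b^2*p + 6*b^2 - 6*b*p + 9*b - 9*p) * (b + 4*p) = -3*b^4 - 9*b^3*p + 6*b^3 + 12*b^2*p^2 + 18*b^2*p + 9*b^2 - 24*b*p^2 + 27*b*p - 36*p^2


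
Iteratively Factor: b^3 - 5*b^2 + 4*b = (b)*(b^2 - 5*b + 4) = b*(b - 4)*(b - 1)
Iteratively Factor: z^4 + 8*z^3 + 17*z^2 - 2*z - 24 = (z + 3)*(z^3 + 5*z^2 + 2*z - 8) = (z - 1)*(z + 3)*(z^2 + 6*z + 8) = (z - 1)*(z + 2)*(z + 3)*(z + 4)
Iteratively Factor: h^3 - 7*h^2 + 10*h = (h - 2)*(h^2 - 5*h) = (h - 5)*(h - 2)*(h)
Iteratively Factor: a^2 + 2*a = (a)*(a + 2)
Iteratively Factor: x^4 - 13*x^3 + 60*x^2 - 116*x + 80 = (x - 5)*(x^3 - 8*x^2 + 20*x - 16) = (x - 5)*(x - 4)*(x^2 - 4*x + 4) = (x - 5)*(x - 4)*(x - 2)*(x - 2)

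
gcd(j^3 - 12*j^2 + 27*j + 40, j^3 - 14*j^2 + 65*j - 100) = j - 5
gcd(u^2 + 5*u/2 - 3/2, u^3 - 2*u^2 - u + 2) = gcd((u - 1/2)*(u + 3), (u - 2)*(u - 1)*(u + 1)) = 1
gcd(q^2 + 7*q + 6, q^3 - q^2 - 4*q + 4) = 1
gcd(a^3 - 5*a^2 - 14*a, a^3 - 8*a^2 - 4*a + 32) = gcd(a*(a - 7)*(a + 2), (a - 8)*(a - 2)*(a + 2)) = a + 2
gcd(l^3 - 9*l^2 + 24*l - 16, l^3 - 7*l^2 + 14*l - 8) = l^2 - 5*l + 4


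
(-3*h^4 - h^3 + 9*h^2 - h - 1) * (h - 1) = -3*h^5 + 2*h^4 + 10*h^3 - 10*h^2 + 1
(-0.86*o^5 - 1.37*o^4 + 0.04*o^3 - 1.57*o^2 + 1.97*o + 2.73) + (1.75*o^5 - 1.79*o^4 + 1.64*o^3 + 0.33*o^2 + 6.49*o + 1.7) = 0.89*o^5 - 3.16*o^4 + 1.68*o^3 - 1.24*o^2 + 8.46*o + 4.43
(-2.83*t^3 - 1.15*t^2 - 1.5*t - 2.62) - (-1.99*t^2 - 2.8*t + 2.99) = -2.83*t^3 + 0.84*t^2 + 1.3*t - 5.61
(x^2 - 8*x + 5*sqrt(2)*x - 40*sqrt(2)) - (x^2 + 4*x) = -12*x + 5*sqrt(2)*x - 40*sqrt(2)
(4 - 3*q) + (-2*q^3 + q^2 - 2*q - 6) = -2*q^3 + q^2 - 5*q - 2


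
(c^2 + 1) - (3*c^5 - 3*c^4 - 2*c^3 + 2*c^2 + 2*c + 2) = -3*c^5 + 3*c^4 + 2*c^3 - c^2 - 2*c - 1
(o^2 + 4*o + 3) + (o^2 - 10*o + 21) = 2*o^2 - 6*o + 24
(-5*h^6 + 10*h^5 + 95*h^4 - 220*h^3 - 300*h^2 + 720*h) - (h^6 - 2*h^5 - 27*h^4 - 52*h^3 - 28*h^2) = -6*h^6 + 12*h^5 + 122*h^4 - 168*h^3 - 272*h^2 + 720*h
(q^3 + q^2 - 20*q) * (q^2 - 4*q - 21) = q^5 - 3*q^4 - 45*q^3 + 59*q^2 + 420*q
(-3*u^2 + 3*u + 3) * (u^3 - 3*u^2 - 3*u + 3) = -3*u^5 + 12*u^4 + 3*u^3 - 27*u^2 + 9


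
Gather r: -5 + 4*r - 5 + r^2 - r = r^2 + 3*r - 10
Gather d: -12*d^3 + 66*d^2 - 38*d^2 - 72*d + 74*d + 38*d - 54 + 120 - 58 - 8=-12*d^3 + 28*d^2 + 40*d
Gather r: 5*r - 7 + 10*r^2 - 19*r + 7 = 10*r^2 - 14*r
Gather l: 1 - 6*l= 1 - 6*l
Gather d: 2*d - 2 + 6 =2*d + 4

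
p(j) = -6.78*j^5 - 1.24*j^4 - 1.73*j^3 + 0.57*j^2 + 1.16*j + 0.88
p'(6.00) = -45184.60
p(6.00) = -54673.64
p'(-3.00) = -2660.95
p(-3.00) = 1596.34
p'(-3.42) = -4502.75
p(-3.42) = 3075.34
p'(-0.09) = 1.02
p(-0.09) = 0.78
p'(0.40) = -0.40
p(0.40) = 1.22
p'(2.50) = -1430.15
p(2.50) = -730.24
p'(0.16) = 1.17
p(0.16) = 1.07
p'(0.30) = 0.63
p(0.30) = 1.21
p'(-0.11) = 0.97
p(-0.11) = 0.76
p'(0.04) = 1.20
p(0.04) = 0.93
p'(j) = -33.9*j^4 - 4.96*j^3 - 5.19*j^2 + 1.14*j + 1.16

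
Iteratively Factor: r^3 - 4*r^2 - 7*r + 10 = (r - 5)*(r^2 + r - 2) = (r - 5)*(r + 2)*(r - 1)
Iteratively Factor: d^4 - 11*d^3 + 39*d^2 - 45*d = (d)*(d^3 - 11*d^2 + 39*d - 45) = d*(d - 5)*(d^2 - 6*d + 9) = d*(d - 5)*(d - 3)*(d - 3)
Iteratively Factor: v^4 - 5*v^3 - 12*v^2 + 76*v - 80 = (v - 2)*(v^3 - 3*v^2 - 18*v + 40) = (v - 2)*(v + 4)*(v^2 - 7*v + 10) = (v - 5)*(v - 2)*(v + 4)*(v - 2)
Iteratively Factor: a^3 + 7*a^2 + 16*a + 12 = (a + 2)*(a^2 + 5*a + 6) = (a + 2)^2*(a + 3)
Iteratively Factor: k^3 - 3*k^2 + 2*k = (k - 1)*(k^2 - 2*k) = (k - 2)*(k - 1)*(k)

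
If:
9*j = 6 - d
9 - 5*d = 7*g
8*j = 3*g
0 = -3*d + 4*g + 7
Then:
No Solution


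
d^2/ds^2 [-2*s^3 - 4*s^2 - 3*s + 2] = -12*s - 8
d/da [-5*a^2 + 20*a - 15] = 20 - 10*a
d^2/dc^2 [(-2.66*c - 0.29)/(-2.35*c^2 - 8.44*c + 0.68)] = ((2.66*c + 0.29)*(4.7*c + 8.44)*(9.4*c + 16.88) - (37.506*c + 46.2638)*(2.35*c^2 + 8.44*c - 0.68))/(2.35*c^2 + 8.44*c - 0.68)^3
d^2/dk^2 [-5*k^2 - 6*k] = -10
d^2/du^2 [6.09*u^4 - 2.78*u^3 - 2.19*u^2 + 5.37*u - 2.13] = 73.08*u^2 - 16.68*u - 4.38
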